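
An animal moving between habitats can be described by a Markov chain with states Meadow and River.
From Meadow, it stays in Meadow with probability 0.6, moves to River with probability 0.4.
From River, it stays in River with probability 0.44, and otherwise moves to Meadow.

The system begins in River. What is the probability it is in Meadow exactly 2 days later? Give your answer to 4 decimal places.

Sum over the intermediate state after 1 day:
P = P(River→Meadow)·P(Meadow→Meadow) + P(River→River)·P(River→Meadow)
  = 0.56×0.6 + 0.44×0.56
  = 0.3360 + 0.2464 = 0.5824

0.5824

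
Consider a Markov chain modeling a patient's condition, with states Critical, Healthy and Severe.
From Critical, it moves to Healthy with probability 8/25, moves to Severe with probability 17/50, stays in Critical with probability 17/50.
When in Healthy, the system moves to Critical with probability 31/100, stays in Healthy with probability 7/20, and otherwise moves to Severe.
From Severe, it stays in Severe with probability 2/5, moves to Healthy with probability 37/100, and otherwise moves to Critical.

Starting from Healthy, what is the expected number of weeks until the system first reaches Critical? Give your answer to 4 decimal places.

Let t(s) be the expected number of weeks to first reach Critical from state s, with t(Critical) = 0. Conditioning on the first week:
t(Healthy) = 1 + 0.35·t(Healthy) + 0.34·t(Severe)
t(Severe) = 1 + 0.37·t(Healthy) + 0.4·t(Severe)
Solving: t(Healthy) = 3.5579, t(Severe) = 3.8607.
Expected weeks from Healthy to Critical: 3.5579.

3.5579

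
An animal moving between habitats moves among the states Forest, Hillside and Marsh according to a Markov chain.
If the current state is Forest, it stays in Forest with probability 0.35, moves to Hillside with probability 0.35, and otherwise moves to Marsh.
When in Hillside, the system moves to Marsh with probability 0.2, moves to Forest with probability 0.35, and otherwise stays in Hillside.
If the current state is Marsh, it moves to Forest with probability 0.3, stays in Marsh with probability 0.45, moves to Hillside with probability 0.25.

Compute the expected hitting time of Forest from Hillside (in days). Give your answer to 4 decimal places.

2.9703

Let t(s) be the expected number of days to first reach Forest from state s, with t(Forest) = 0. Conditioning on the first day:
t(Hillside) = 1 + 0.45·t(Hillside) + 0.2·t(Marsh)
t(Marsh) = 1 + 0.25·t(Hillside) + 0.45·t(Marsh)
Solving: t(Hillside) = 2.9703, t(Marsh) = 3.1683.
Expected days from Hillside to Forest: 2.9703.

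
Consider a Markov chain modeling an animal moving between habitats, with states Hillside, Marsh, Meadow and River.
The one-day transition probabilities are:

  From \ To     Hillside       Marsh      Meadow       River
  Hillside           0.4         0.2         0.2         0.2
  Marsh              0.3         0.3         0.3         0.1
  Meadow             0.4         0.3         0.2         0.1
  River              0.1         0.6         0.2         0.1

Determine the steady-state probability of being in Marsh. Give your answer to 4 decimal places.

0.3069

Let the stationary distribution be π with π = πP and π_1 + π_2 + π_3 + π_4 = 1.
π_1 = 0.4·π_1 + 0.3·π_2 + 0.4·π_3 + 0.1·π_4
π_2 = 0.2·π_1 + 0.3·π_2 + 0.3·π_3 + 0.6·π_4
π_3 = 0.2·π_1 + 0.3·π_2 + 0.2·π_3 + 0.2·π_4
Solving with the normalization constraint gives π = (0.3294, 0.3069, 0.2307, 0.1329).
So the stationary probability of Marsh is 0.3069.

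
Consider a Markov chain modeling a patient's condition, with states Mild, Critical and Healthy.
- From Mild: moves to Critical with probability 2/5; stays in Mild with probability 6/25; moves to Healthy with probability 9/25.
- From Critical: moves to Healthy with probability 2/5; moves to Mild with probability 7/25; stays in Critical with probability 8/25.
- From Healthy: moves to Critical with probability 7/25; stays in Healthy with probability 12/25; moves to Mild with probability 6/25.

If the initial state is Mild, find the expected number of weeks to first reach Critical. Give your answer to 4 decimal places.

2.8497

Let t(s) be the expected number of weeks to first reach Critical from state s, with t(Critical) = 0. Conditioning on the first week:
t(Mild) = 1 + 0.24·t(Mild) + 0.36·t(Healthy)
t(Healthy) = 1 + 0.24·t(Mild) + 0.48·t(Healthy)
Solving: t(Mild) = 2.8497, t(Healthy) = 3.2383.
Expected weeks from Mild to Critical: 2.8497.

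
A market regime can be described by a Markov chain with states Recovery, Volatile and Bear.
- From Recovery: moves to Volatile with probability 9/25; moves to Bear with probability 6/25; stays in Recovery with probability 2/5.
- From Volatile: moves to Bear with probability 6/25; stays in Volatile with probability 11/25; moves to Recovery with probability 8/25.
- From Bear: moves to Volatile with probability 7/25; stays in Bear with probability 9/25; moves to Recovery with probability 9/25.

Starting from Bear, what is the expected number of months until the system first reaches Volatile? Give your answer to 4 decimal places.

Let t(s) be the expected number of months to first reach Volatile from state s, with t(Volatile) = 0. Conditioning on the first month:
t(Recovery) = 1 + 0.4·t(Recovery) + 0.24·t(Bear)
t(Bear) = 1 + 0.36·t(Recovery) + 0.36·t(Bear)
Solving: t(Recovery) = 2.9570, t(Bear) = 3.2258.
Expected months from Bear to Volatile: 3.2258.

3.2258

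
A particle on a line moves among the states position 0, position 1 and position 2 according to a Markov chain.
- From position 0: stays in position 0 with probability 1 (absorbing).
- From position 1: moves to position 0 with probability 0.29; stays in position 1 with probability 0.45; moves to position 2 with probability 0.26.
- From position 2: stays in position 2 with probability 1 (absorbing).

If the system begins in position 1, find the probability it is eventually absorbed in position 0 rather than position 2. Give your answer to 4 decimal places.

Let h(s) be the probability of absorption at position 0 starting from transient state s. Then h(position 0) = 1 and h(position 2) = 0. By first-step analysis:
h(position 1) = 0.29·1 + 0.45·h(position 1) + 0.26·0
Solving: h(position 1) = 0.5273.
Starting from position 1, the probability is 0.5273.

0.5273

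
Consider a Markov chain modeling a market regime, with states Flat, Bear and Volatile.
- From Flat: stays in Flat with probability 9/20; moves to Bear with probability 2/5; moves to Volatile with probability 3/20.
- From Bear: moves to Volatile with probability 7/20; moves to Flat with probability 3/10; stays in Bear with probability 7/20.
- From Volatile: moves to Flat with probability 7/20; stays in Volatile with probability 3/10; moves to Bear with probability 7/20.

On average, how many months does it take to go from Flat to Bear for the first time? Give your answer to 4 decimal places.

Let t(s) be the expected number of months to first reach Bear from state s, with t(Bear) = 0. Conditioning on the first month:
t(Flat) = 1 + 0.45·t(Flat) + 0.15·t(Volatile)
t(Volatile) = 1 + 0.35·t(Flat) + 0.3·t(Volatile)
Solving: t(Flat) = 2.5564, t(Volatile) = 2.7068.
Expected months from Flat to Bear: 2.5564.

2.5564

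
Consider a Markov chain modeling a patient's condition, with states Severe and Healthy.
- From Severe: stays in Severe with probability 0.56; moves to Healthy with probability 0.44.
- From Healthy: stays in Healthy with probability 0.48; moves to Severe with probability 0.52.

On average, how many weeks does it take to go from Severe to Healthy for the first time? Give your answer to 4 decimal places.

2.2727

Let t(s) be the expected number of weeks to first reach Healthy from state s, with t(Healthy) = 0. Conditioning on the first week:
t(Severe) = 1 + 0.56·t(Severe)
Solving: t(Severe) = 2.2727.
Expected weeks from Severe to Healthy: 2.2727.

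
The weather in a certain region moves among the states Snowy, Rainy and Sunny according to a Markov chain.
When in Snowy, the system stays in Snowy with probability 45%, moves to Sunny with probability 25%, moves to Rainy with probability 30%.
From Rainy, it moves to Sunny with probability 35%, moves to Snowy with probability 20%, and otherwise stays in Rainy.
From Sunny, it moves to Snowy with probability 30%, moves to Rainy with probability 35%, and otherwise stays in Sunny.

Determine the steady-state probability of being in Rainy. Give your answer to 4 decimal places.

0.3717

Let the stationary distribution be π with π = πP and π_1 + π_2 + π_3 = 1.
π_1 = 0.45·π_1 + 0.2·π_2 + 0.3·π_3
π_2 = 0.3·π_1 + 0.45·π_2 + 0.35·π_3
Solving with the normalization constraint gives π = (0.3092, 0.3717, 0.3191).
So the stationary probability of Rainy is 0.3717.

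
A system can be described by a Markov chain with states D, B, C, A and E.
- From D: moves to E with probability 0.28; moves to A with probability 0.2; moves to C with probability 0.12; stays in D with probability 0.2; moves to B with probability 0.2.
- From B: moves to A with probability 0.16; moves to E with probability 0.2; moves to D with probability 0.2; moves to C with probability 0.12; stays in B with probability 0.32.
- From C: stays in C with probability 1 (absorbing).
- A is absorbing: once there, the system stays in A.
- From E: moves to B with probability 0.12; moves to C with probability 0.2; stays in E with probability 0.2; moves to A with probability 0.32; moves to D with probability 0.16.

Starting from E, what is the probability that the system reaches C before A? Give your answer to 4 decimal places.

Let h(s) be the probability of absorption at C starting from transient state s. Then h(C) = 1 and h(A) = 0. By first-step analysis:
h(D) = 0.2·h(D) + 0.2·h(B) + 0.12·1 + 0.2·0 + 0.28·h(E)
h(B) = 0.2·h(D) + 0.32·h(B) + 0.12·1 + 0.16·0 + 0.2·h(E)
h(E) = 0.16·h(D) + 0.12·h(B) + 0.2·1 + 0.32·0 + 0.2·h(E)
Solving: h(D) = 0.3869, h(B) = 0.4044, h(E) = 0.3880.
Starting from E, the probability is 0.3880.

0.3880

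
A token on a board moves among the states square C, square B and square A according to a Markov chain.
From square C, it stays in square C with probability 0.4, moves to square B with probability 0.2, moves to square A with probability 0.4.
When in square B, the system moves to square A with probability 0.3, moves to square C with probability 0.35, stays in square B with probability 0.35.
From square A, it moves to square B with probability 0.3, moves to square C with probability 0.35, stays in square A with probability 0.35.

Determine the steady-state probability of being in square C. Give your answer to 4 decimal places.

Let the stationary distribution be π with π = πP and π_1 + π_2 + π_3 = 1.
π_1 = 0.4·π_1 + 0.35·π_2 + 0.35·π_3
π_2 = 0.2·π_1 + 0.35·π_2 + 0.3·π_3
Solving with the normalization constraint gives π = (0.3684, 0.2770, 0.3546).
So the stationary probability of square C is 0.3684.

0.3684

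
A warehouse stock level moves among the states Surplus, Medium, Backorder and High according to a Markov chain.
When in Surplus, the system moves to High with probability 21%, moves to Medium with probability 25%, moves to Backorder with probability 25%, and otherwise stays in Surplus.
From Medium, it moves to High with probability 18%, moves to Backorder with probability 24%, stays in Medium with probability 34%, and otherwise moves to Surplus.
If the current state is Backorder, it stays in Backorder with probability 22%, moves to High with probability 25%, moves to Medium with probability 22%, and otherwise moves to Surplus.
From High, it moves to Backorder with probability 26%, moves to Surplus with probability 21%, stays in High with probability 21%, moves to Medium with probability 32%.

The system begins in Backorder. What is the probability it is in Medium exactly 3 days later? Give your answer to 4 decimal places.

0.2828

Propagate the distribution vector 3 days from Backorder.
After 0 days: (0.0000, 0.0000, 1.0000, 0.0000)
After 1 day: (0.3100, 0.2200, 0.2200, 0.2500)
After 2 days: (0.2634, 0.2807, 0.2437, 0.2122)
After 3 days: (0.2639, 0.2828, 0.2420, 0.2113)
P(in Medium after 3 days) = 0.2828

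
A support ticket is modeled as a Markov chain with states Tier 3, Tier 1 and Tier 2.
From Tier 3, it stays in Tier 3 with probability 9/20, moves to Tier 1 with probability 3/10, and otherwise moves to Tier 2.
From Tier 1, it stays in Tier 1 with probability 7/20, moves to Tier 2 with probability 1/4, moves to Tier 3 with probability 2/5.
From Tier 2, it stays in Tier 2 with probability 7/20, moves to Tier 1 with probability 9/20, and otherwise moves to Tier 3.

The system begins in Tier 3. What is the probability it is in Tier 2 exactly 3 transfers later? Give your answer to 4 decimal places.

Propagate the distribution vector 3 transfers from Tier 3.
After 0 transfers: (1.0000, 0.0000, 0.0000)
After 1 transfer: (0.4500, 0.3000, 0.2500)
After 2 transfers: (0.3725, 0.3525, 0.2750)
After 3 transfers: (0.3636, 0.3589, 0.2775)
P(in Tier 2 after 3 transfers) = 0.2775

0.2775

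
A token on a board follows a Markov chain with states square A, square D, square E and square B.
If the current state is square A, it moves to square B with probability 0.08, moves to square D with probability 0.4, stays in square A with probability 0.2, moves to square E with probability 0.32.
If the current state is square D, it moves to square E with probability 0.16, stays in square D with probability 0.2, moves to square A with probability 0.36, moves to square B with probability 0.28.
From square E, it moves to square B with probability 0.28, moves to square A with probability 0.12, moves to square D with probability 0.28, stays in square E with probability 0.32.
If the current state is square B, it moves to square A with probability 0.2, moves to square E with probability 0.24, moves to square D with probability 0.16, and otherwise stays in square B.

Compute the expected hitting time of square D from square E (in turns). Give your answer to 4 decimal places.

3.7786

Let t(s) be the expected number of turns to first reach square D from state s, with t(square D) = 0. Conditioning on the first turn:
t(square A) = 1 + 0.2·t(square A) + 0.32·t(square E) + 0.08·t(square B)
t(square E) = 1 + 0.12·t(square A) + 0.32·t(square E) + 0.28·t(square B)
t(square B) = 1 + 0.2·t(square A) + 0.24·t(square E) + 0.4·t(square B)
Solving: t(square A) = 3.1854, t(square E) = 3.7786, t(square B) = 4.2399.
Expected turns from square E to square D: 3.7786.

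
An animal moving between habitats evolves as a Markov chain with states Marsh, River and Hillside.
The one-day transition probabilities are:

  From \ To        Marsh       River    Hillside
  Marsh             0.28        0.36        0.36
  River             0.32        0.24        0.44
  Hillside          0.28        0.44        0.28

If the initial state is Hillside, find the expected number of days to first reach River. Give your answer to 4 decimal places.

Let t(s) be the expected number of days to first reach River from state s, with t(River) = 0. Conditioning on the first day:
t(Marsh) = 1 + 0.28·t(Marsh) + 0.36·t(Hillside)
t(Hillside) = 1 + 0.28·t(Marsh) + 0.28·t(Hillside)
Solving: t(Marsh) = 2.5862, t(Hillside) = 2.3946.
Expected days from Hillside to River: 2.3946.

2.3946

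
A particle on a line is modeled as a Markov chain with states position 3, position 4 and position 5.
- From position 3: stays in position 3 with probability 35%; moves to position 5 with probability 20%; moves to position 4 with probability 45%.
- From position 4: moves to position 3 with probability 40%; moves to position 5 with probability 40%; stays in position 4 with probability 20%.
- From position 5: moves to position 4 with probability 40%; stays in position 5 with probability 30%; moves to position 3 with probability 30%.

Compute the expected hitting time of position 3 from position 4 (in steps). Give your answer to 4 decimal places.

2.7500

Let t(s) be the expected number of steps to first reach position 3 from state s, with t(position 3) = 0. Conditioning on the first step:
t(position 4) = 1 + 0.2·t(position 4) + 0.4·t(position 5)
t(position 5) = 1 + 0.4·t(position 4) + 0.3·t(position 5)
Solving: t(position 4) = 2.7500, t(position 5) = 3.0000.
Expected steps from position 4 to position 3: 2.7500.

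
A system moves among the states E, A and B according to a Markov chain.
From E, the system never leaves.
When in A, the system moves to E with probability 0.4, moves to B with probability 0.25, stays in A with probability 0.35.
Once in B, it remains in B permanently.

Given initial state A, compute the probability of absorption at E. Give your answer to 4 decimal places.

Let h(s) be the probability of absorption at E starting from transient state s. Then h(E) = 1 and h(B) = 0. By first-step analysis:
h(A) = 0.4·1 + 0.35·h(A) + 0.25·0
Solving: h(A) = 0.6154.
Starting from A, the probability is 0.6154.

0.6154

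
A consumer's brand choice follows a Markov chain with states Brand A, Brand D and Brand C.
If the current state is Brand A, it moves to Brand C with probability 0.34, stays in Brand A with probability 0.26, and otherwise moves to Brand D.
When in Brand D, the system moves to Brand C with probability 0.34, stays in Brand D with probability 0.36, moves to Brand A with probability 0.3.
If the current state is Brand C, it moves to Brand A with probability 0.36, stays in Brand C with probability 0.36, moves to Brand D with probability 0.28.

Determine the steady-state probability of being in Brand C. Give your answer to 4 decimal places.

0.3469

Let the stationary distribution be π with π = πP and π_1 + π_2 + π_3 = 1.
π_1 = 0.26·π_1 + 0.3·π_2 + 0.36·π_3
π_2 = 0.4·π_1 + 0.36·π_2 + 0.28·π_3
Solving with the normalization constraint gives π = (0.3085, 0.3446, 0.3469).
So the stationary probability of Brand C is 0.3469.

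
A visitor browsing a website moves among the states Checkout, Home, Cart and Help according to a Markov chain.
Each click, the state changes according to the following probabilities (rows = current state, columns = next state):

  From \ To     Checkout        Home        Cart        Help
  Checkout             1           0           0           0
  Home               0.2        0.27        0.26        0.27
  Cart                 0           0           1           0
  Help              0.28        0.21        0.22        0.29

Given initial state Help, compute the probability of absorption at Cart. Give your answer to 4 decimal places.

0.4662

Let h(s) be the probability of absorption at Cart starting from transient state s. Then h(Cart) = 1 and h(Checkout) = 0. By first-step analysis:
h(Home) = 0.2·0 + 0.27·h(Home) + 0.26·1 + 0.27·h(Help)
h(Help) = 0.28·0 + 0.21·h(Home) + 0.22·1 + 0.29·h(Help)
Solving: h(Home) = 0.5286, h(Help) = 0.4662.
Starting from Help, the probability is 0.4662.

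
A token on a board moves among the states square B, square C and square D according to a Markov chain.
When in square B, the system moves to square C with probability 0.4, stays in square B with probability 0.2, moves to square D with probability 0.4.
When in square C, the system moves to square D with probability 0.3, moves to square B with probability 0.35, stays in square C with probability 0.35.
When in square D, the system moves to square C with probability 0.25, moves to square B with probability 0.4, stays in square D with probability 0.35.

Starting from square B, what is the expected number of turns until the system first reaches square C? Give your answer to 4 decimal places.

2.9167

Let t(s) be the expected number of turns to first reach square C from state s, with t(square C) = 0. Conditioning on the first turn:
t(square B) = 1 + 0.2·t(square B) + 0.4·t(square D)
t(square D) = 1 + 0.4·t(square B) + 0.35·t(square D)
Solving: t(square B) = 2.9167, t(square D) = 3.3333.
Expected turns from square B to square C: 2.9167.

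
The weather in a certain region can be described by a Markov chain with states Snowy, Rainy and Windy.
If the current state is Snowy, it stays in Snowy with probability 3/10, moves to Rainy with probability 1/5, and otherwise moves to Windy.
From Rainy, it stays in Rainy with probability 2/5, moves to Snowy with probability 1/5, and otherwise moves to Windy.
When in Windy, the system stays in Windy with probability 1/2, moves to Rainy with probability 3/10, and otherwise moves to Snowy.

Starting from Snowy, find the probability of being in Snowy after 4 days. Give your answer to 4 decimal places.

Propagate the distribution vector 4 days from Snowy.
After 0 days: (1.0000, 0.0000, 0.0000)
After 1 day: (0.3000, 0.2000, 0.5000)
After 2 days: (0.2300, 0.2900, 0.4800)
After 3 days: (0.2230, 0.3060, 0.4710)
After 4 days: (0.2223, 0.3083, 0.4694)
P(in Snowy after 4 days) = 0.2223

0.2223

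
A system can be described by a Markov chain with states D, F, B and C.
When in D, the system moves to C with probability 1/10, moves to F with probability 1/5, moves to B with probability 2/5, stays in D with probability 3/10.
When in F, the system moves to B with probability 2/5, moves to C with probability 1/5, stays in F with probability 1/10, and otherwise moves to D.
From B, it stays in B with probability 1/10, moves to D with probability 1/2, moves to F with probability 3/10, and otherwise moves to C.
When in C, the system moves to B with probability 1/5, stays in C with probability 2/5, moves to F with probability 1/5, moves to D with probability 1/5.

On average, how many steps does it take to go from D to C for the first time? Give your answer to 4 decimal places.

8.2659

Let t(s) be the expected number of steps to first reach C from state s, with t(C) = 0. Conditioning on the first step:
t(D) = 1 + 0.3·t(D) + 0.2·t(F) + 0.4·t(B)
t(F) = 1 + 0.3·t(D) + 0.1·t(F) + 0.4·t(B)
t(B) = 1 + 0.5·t(D) + 0.3·t(F) + 0.1·t(B)
Solving: t(D) = 8.2659, t(F) = 7.5145, t(B) = 8.2081.
Expected steps from D to C: 8.2659.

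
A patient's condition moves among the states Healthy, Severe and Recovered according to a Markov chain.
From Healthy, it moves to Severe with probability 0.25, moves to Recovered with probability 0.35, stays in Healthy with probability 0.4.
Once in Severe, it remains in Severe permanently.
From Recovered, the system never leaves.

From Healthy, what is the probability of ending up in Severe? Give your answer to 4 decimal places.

0.4167

Let h(s) be the probability of absorption at Severe starting from transient state s. Then h(Severe) = 1 and h(Recovered) = 0. By first-step analysis:
h(Healthy) = 0.4·h(Healthy) + 0.25·1 + 0.35·0
Solving: h(Healthy) = 0.4167.
Starting from Healthy, the probability is 0.4167.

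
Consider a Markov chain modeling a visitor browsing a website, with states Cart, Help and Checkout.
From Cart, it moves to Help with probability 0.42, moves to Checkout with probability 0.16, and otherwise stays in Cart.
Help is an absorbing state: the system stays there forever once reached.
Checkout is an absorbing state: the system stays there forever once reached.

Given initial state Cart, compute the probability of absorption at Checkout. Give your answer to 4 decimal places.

0.2759

Let h(s) be the probability of absorption at Checkout starting from transient state s. Then h(Checkout) = 1 and h(Help) = 0. By first-step analysis:
h(Cart) = 0.42·h(Cart) + 0.42·0 + 0.16·1
Solving: h(Cart) = 0.2759.
Starting from Cart, the probability is 0.2759.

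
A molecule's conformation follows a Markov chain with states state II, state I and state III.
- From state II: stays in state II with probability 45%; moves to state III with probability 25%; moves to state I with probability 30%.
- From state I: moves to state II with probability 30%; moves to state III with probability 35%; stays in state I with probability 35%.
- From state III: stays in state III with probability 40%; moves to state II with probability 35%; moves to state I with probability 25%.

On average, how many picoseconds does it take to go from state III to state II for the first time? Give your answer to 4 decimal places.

Let t(s) be the expected number of picoseconds to first reach state II from state s, with t(state II) = 0. Conditioning on the first picosecond:
t(state I) = 1 + 0.35·t(state I) + 0.35·t(state III)
t(state III) = 1 + 0.25·t(state I) + 0.4·t(state III)
Solving: t(state I) = 3.1405, t(state III) = 2.9752.
Expected picoseconds from state III to state II: 2.9752.

2.9752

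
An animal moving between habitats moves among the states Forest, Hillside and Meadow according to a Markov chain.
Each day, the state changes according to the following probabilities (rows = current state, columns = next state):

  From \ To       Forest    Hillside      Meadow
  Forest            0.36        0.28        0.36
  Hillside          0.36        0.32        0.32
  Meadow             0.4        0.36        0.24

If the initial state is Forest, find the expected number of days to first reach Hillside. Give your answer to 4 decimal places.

Let t(s) be the expected number of days to first reach Hillside from state s, with t(Hillside) = 0. Conditioning on the first day:
t(Forest) = 1 + 0.36·t(Forest) + 0.36·t(Meadow)
t(Meadow) = 1 + 0.4·t(Forest) + 0.24·t(Meadow)
Solving: t(Forest) = 3.2710, t(Meadow) = 3.0374.
Expected days from Forest to Hillside: 3.2710.

3.2710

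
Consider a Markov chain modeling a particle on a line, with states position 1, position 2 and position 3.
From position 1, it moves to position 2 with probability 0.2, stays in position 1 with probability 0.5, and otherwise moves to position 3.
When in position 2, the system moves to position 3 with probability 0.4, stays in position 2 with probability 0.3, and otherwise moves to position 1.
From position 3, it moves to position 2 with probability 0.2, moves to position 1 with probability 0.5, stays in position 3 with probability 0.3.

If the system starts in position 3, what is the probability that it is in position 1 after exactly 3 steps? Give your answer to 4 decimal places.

Propagate the distribution vector 3 steps from position 3.
After 0 steps: (0.0000, 0.0000, 1.0000)
After 1 step: (0.5000, 0.2000, 0.3000)
After 2 steps: (0.4600, 0.2200, 0.3200)
After 3 steps: (0.4560, 0.2220, 0.3220)
P(in position 1 after 3 steps) = 0.4560

0.4560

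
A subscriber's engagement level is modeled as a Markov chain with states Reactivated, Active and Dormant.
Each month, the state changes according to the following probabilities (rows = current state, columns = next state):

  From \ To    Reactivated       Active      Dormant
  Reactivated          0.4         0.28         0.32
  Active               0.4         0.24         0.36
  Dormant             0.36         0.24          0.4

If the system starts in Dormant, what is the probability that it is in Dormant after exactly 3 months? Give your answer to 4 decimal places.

Propagate the distribution vector 3 months from Dormant.
After 0 months: (0.0000, 0.0000, 1.0000)
After 1 month: (0.3600, 0.2400, 0.4000)
After 2 months: (0.3840, 0.2544, 0.3616)
After 3 months: (0.3855, 0.2554, 0.3591)
P(in Dormant after 3 months) = 0.3591

0.3591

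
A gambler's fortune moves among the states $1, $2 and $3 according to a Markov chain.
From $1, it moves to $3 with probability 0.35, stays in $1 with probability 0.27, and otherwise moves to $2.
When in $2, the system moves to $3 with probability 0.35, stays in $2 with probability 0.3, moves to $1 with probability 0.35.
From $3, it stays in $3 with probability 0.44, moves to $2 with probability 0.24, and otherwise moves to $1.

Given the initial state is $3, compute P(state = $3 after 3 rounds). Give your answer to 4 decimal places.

0.3851

Propagate the distribution vector 3 rounds from $3.
After 0 rounds: (0.0000, 0.0000, 1.0000)
After 1 round: (0.3200, 0.2400, 0.4400)
After 2 rounds: (0.3112, 0.2992, 0.3896)
After 3 rounds: (0.3134, 0.3015, 0.3851)
P(in $3 after 3 rounds) = 0.3851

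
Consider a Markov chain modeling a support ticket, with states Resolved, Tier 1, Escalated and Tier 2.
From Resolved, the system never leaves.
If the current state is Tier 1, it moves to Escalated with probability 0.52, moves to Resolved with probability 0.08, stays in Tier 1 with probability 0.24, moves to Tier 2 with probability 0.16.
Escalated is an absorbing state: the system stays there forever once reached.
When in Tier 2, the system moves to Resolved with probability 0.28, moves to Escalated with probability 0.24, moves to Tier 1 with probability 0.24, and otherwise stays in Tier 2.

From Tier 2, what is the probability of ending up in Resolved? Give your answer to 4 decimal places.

Let h(s) be the probability of absorption at Resolved starting from transient state s. Then h(Resolved) = 1 and h(Escalated) = 0. By first-step analysis:
h(Tier 1) = 0.08·1 + 0.24·h(Tier 1) + 0.52·0 + 0.16·h(Tier 2)
h(Tier 2) = 0.28·1 + 0.24·h(Tier 1) + 0.24·0 + 0.24·h(Tier 2)
Solving: h(Tier 1) = 0.1958, h(Tier 2) = 0.4303.
Starting from Tier 2, the probability is 0.4303.

0.4303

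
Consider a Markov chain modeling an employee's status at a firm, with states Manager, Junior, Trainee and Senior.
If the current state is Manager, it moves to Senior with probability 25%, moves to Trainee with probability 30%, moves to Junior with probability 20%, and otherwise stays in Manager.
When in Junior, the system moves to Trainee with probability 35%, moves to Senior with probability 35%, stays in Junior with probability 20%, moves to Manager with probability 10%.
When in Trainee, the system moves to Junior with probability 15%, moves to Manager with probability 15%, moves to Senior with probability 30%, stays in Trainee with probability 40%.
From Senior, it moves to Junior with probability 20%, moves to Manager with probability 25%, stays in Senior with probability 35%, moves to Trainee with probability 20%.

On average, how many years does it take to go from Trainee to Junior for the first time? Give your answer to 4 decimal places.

5.7048

Let t(s) be the expected number of years to first reach Junior from state s, with t(Junior) = 0. Conditioning on the first year:
t(Manager) = 1 + 0.25·t(Manager) + 0.3·t(Trainee) + 0.25·t(Senior)
t(Trainee) = 1 + 0.15·t(Manager) + 0.4·t(Trainee) + 0.3·t(Senior)
t(Senior) = 1 + 0.25·t(Manager) + 0.2·t(Trainee) + 0.35·t(Senior)
Solving: t(Manager) = 5.4063, t(Trainee) = 5.7048, t(Senior) = 5.3731.
Expected years from Trainee to Junior: 5.7048.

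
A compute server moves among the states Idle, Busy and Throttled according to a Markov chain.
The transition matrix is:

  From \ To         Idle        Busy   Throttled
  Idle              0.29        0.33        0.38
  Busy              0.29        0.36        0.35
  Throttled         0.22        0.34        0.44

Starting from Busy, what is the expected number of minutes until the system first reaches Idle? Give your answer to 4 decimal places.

3.8012

Let t(s) be the expected number of minutes to first reach Idle from state s, with t(Idle) = 0. Conditioning on the first minute:
t(Busy) = 1 + 0.36·t(Busy) + 0.35·t(Throttled)
t(Throttled) = 1 + 0.34·t(Busy) + 0.44·t(Throttled)
Solving: t(Busy) = 3.8012, t(Throttled) = 4.0936.
Expected minutes from Busy to Idle: 3.8012.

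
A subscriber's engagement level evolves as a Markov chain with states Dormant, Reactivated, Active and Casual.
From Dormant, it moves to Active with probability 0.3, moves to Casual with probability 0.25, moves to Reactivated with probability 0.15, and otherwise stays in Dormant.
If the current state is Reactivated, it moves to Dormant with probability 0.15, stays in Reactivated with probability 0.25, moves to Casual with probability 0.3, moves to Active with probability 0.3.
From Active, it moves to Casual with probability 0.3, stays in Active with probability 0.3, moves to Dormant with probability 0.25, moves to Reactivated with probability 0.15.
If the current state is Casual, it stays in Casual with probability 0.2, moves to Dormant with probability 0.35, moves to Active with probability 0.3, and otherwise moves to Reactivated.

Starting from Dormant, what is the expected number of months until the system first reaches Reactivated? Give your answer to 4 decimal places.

6.6667

Let t(s) be the expected number of months to first reach Reactivated from state s, with t(Reactivated) = 0. Conditioning on the first month:
t(Dormant) = 1 + 0.3·t(Dormant) + 0.3·t(Active) + 0.25·t(Casual)
t(Active) = 1 + 0.25·t(Dormant) + 0.3·t(Active) + 0.3·t(Casual)
t(Casual) = 1 + 0.35·t(Dormant) + 0.3·t(Active) + 0.2·t(Casual)
Solving: t(Dormant) = 6.6667, t(Active) = 6.6667, t(Casual) = 6.6667.
Expected months from Dormant to Reactivated: 6.6667.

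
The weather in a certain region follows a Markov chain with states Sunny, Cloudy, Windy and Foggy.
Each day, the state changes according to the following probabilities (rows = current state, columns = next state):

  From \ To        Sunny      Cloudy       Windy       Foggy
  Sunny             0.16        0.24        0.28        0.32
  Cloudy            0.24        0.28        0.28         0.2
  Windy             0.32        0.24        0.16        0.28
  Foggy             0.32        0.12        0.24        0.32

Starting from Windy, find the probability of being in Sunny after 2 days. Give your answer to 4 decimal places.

0.2496

Propagate the distribution vector 2 days from Windy.
After 0 days: (0.0000, 0.0000, 1.0000, 0.0000)
After 1 day: (0.3200, 0.2400, 0.1600, 0.2800)
After 2 days: (0.2496, 0.2160, 0.2496, 0.2848)
P(in Sunny after 2 days) = 0.2496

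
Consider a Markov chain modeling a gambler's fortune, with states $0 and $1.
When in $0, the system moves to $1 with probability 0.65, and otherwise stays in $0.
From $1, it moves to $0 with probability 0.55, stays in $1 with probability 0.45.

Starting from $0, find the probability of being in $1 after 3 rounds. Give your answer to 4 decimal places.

Propagate the distribution vector 3 rounds from $0.
After 0 rounds: (1.0000, 0.0000)
After 1 round: (0.3500, 0.6500)
After 2 rounds: (0.4800, 0.5200)
After 3 rounds: (0.4540, 0.5460)
P(in $1 after 3 rounds) = 0.5460

0.5460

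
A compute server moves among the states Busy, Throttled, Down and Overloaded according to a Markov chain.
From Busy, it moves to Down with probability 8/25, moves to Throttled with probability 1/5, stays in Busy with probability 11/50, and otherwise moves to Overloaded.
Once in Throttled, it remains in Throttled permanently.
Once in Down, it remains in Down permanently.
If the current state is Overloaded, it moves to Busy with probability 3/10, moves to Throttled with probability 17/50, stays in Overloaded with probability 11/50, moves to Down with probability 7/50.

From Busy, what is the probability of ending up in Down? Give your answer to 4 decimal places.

0.5392

Let h(s) be the probability of absorption at Down starting from transient state s. Then h(Down) = 1 and h(Throttled) = 0. By first-step analysis:
h(Busy) = 0.22·h(Busy) + 0.2·0 + 0.32·1 + 0.26·h(Overloaded)
h(Overloaded) = 0.3·h(Busy) + 0.34·0 + 0.14·1 + 0.22·h(Overloaded)
Solving: h(Busy) = 0.5392, h(Overloaded) = 0.3869.
Starting from Busy, the probability is 0.5392.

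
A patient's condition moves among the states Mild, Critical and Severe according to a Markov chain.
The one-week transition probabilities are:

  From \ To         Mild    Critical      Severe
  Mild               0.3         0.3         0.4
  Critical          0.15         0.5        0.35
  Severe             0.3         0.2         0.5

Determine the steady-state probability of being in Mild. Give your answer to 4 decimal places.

Let the stationary distribution be π with π = πP and π_1 + π_2 + π_3 = 1.
π_1 = 0.3·π_1 + 0.15·π_2 + 0.3·π_3
π_2 = 0.3·π_1 + 0.5·π_2 + 0.2·π_3
Solving with the normalization constraint gives π = (0.2517, 0.3217, 0.4266).
So the stationary probability of Mild is 0.2517.

0.2517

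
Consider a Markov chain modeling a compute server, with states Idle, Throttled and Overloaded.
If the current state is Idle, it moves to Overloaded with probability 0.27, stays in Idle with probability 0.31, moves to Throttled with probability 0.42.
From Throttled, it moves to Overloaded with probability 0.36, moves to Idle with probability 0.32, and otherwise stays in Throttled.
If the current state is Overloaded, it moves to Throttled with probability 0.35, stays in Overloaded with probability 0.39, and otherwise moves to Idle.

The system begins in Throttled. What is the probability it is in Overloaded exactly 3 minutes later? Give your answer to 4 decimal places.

0.3437

Propagate the distribution vector 3 minutes from Throttled.
After 0 minutes: (0.0000, 1.0000, 0.0000)
After 1 minute: (0.3200, 0.3200, 0.3600)
After 2 minutes: (0.2952, 0.3628, 0.3420)
After 3 minutes: (0.2965, 0.3598, 0.3437)
P(in Overloaded after 3 minutes) = 0.3437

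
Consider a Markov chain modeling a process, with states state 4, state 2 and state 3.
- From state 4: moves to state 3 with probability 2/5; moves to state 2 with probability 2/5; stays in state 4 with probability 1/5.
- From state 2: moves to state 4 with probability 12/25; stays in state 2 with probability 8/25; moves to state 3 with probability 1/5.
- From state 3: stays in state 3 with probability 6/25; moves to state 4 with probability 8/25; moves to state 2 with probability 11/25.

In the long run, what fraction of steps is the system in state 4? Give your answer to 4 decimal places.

Let the stationary distribution be π with π = πP and π_1 + π_2 + π_3 = 1.
π_1 = 0.2·π_1 + 0.48·π_2 + 0.32·π_3
π_2 = 0.4·π_1 + 0.32·π_2 + 0.44·π_3
Solving with the normalization constraint gives π = (0.3401, 0.3807, 0.2792).
So the stationary probability of state 4 is 0.3401.

0.3401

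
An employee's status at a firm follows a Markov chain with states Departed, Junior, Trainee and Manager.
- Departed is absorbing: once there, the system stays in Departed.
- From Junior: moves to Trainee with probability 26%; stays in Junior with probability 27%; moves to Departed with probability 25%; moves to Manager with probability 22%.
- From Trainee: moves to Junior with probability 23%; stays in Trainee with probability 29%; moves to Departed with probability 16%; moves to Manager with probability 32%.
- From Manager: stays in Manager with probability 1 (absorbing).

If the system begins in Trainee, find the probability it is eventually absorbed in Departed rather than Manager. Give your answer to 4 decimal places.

Let h(s) be the probability of absorption at Departed starting from transient state s. Then h(Departed) = 1 and h(Manager) = 0. By first-step analysis:
h(Junior) = 0.25·1 + 0.27·h(Junior) + 0.26·h(Trainee) + 0.22·0
h(Trainee) = 0.16·1 + 0.23·h(Junior) + 0.29·h(Trainee) + 0.32·0
Solving: h(Junior) = 0.4779, h(Trainee) = 0.3802.
Starting from Trainee, the probability is 0.3802.

0.3802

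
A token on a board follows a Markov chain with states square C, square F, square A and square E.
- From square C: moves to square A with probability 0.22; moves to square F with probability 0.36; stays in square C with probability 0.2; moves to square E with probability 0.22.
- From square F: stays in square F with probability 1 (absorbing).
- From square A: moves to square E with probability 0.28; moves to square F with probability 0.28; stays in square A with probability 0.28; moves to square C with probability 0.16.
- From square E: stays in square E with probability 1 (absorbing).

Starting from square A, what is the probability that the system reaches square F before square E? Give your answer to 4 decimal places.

Let h(s) be the probability of absorption at square F starting from transient state s. Then h(square F) = 1 and h(square E) = 0. By first-step analysis:
h(square C) = 0.2·h(square C) + 0.36·1 + 0.22·h(square A) + 0.22·0
h(square A) = 0.16·h(square C) + 0.28·1 + 0.28·h(square A) + 0.28·0
Solving: h(square C) = 0.5932, h(square A) = 0.5207.
Starting from square A, the probability is 0.5207.

0.5207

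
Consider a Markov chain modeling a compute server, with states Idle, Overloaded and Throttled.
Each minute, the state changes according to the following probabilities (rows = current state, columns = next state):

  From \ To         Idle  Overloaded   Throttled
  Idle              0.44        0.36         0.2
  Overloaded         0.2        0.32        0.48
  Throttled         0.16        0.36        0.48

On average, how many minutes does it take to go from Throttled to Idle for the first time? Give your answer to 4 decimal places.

Let t(s) be the expected number of minutes to first reach Idle from state s, with t(Idle) = 0. Conditioning on the first minute:
t(Overloaded) = 1 + 0.32·t(Overloaded) + 0.48·t(Throttled)
t(Throttled) = 1 + 0.36·t(Overloaded) + 0.48·t(Throttled)
Solving: t(Overloaded) = 5.5310, t(Throttled) = 5.7522.
Expected minutes from Throttled to Idle: 5.7522.

5.7522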